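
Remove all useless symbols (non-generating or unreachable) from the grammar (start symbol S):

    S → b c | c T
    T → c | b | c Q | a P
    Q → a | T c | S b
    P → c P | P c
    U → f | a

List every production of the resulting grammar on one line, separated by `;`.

S → b c | c T; T → c | b | c Q; Q → a | T c | S b

Generating nonterminals: {Q, S, T, U}.
Reachable from S after that: {Q, S, T}.
Removed useless symbols: {P, U} and every production mentioning them.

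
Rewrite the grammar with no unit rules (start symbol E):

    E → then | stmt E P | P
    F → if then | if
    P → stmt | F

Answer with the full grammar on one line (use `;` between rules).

E → then | stmt E P | stmt | if then | if; F → if then | if; P → if then | if | stmt

Unit pairs: E ⇒* {F, P}; P ⇒* {F}.
For every A with A ⇒* B via unit rules, add B's non-unit alternatives to A; then delete every rule of the form X → Y.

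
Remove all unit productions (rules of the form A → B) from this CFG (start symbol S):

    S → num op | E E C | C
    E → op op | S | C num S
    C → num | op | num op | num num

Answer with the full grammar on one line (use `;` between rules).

Unit pairs: E ⇒* {C, S}; S ⇒* {C}.
For each unit pair (A, B), copy every non-unit production of B to A, then drop all unit productions.

S → num | op | num op | num num | E E C; E → op op | C num S | num | op | num op | num num | E E C; C → num | op | num op | num num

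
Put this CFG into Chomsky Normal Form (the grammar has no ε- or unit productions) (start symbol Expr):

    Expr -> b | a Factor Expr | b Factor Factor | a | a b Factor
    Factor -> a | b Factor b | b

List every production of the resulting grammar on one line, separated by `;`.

Expr -> b | X1 Y1 | X2 Y2 | a | X1 Y3; Factor -> a | X2 Y4 | b; X1 -> a; X2 -> b; Y1 -> Factor Expr; Y2 -> Factor Factor; Y3 -> X2 Factor; Y4 -> Factor X2

Introduce a nonterminal for each terminal appearing in a rule of length ≥ 2: X1 → a, X2 → b.
Binarize each right-hand side of length ≥ 3 by chaining fresh nonterminals (Y1, Y2, …): affected rules were Expr → X1 Factor Expr; Expr → X2 Factor Factor; Expr → X1 X2 Factor; Factor → X2 Factor X2.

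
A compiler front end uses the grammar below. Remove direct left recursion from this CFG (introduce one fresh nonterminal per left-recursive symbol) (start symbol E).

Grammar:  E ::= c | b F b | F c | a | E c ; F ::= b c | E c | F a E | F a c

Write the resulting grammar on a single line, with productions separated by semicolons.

E, F are directly left-recursive.
For E: α = {c}, β = {c, b F b, F c, a}. Rewrite as E → β E' and E' → α E' | ε.
For F: α = {a E, a c}, β = {b c, E c}. Rewrite as F → β F' and F' → α F' | ε.

E ::= c E' | b F b E' | F c E' | a E'; F ::= b c F' | E c F'; E' ::= c E' | ε; F' ::= a E F' | a c F' | ε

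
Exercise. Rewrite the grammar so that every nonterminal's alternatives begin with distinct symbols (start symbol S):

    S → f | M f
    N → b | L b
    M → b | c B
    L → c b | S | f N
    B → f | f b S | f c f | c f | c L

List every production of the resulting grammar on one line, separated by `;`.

B has alternatives sharing prefix 'f': factor to B → f B' with B' → ε | b S | c f.
B has alternatives sharing prefix 'c': factor to B → c B'' with B'' → f | L.

S → f | M f; N → b | L b; M → b | c B; L → c b | S | f N; B → f B' | c B''; B' → ε | b S | c f; B'' → f | L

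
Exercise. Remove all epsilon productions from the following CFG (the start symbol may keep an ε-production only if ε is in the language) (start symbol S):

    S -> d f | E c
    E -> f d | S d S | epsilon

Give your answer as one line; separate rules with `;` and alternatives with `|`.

S -> d f | E c | c; E -> f d | S d S

Nullable nonterminals: {E}.
ε ∉ L(G), so no ε-production is kept.
Add the nullable-subset variants: S → E c gives E c | c.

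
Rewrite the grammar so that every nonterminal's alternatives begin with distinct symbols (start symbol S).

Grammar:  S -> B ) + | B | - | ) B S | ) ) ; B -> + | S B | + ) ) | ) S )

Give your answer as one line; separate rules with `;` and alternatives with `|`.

S -> - | B S' | ) S''; B -> S B | ) S ) | + B'; S' -> ) + | ε; S'' -> B S | ); B' -> ε | ) )

S has alternatives sharing prefix 'B': factor to S → B S' with S' → ) + | ε.
S has alternatives sharing prefix ')': factor to S → ) S'' with S'' → B S | ).
B has alternatives sharing prefix '+': factor to B → + B' with B' → ε | ) ).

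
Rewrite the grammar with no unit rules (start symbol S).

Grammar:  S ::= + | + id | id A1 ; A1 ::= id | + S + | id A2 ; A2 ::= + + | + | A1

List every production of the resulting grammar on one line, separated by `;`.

Unit pairs: A2 ⇒* {A1}.
For each unit pair (A, B), copy every non-unit production of B to A, then drop all unit productions.

S ::= + | + id | id A1; A1 ::= id | + S + | id A2; A2 ::= + + | + | id | + S + | id A2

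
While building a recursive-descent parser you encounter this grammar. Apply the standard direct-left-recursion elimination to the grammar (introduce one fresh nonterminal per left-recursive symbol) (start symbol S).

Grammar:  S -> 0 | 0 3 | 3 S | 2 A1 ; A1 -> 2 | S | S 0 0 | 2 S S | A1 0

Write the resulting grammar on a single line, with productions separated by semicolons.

A1 is directly left-recursive.
For A1: α = {0}, β = {2, S, S 0 0, 2 S S}. Rewrite as A1 → β A1' and A1' → α A1' | ε.

S -> 0 | 0 3 | 3 S | 2 A1; A1 -> 2 A1' | S A1' | S 0 0 A1' | 2 S S A1'; A1' -> 0 A1' | ε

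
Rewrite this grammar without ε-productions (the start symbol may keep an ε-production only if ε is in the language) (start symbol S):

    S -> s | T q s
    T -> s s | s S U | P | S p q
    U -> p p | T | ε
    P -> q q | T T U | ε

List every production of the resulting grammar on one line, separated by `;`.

S -> s | T q s | q s; T -> s s | s S U | s S | P | S p q; U -> p p | T; P -> q q | T T U | T T | T U | T | U

The nullable symbols are {P, T, U}.
ε ∉ L(G), so no ε-production is kept.
For each production, add variants omitting each subset of nullable occurrences: S → T q s gives T q s | q s. T → s S U gives s S U | s S. P → T T U gives T T U | T T | T U | T | U.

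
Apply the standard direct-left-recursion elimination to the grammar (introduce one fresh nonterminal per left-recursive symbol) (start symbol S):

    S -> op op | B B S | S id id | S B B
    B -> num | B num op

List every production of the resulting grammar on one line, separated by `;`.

S -> op op S' | B B S S'; B -> num B'; S' -> id id S' | B B S' | ε; B' -> num op B' | ε

Directly left-recursive nonterminals: S, B.
For S: α = {id id, B B}, β = {op op, B B S}. Rewrite as S → β S' and S' → α S' | ε.
For B: α = {num op}, β = {num}. Rewrite as B → β B' and B' → α B' | ε.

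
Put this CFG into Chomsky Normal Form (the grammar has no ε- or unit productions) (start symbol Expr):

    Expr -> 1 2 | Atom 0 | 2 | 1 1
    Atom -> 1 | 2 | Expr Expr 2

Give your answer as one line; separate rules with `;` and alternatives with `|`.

Introduce a nonterminal for each terminal appearing in a rule of length ≥ 2: X1 → 1, X2 → 2, X3 → 0.
Binarize each right-hand side of length ≥ 3 by chaining fresh nonterminals (Y1, Y2, …): affected rules were Atom → Expr Expr X2.

Expr -> X1 X2 | Atom X3 | 2 | X1 X1; Atom -> 1 | 2 | Expr Y1; X1 -> 1; X2 -> 2; X3 -> 0; Y1 -> Expr X2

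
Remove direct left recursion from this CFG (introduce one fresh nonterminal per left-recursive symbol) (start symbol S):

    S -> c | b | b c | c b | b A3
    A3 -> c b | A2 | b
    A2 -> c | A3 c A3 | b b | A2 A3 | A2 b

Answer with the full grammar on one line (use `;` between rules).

Directly left-recursive nonterminal: A2.
For A2: α = {A3, b}, β = {c, A3 c A3, b b}. Rewrite as A2 → β A2' and A2' → α A2' | ε.

S -> c | b | b c | c b | b A3; A3 -> c b | A2 | b; A2 -> c A2' | A3 c A3 A2' | b b A2'; A2' -> A3 A2' | b A2' | ε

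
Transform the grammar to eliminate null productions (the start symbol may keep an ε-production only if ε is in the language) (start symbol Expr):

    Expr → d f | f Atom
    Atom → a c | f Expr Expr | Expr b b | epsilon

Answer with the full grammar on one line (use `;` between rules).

Nullable set = {Atom}.
ε ∉ L(G), so no ε-production is kept.
Add the nullable-subset variants: Expr → f Atom gives f Atom | f.

Expr → d f | f Atom | f; Atom → a c | f Expr Expr | Expr b b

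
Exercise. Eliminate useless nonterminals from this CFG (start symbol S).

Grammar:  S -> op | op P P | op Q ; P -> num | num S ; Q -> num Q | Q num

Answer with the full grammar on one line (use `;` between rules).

Generating nonterminals: {P, S}.
Reachable from S after that: {P, S}.
Removed useless symbols: {Q} and every production mentioning them.

S -> op | op P P; P -> num | num S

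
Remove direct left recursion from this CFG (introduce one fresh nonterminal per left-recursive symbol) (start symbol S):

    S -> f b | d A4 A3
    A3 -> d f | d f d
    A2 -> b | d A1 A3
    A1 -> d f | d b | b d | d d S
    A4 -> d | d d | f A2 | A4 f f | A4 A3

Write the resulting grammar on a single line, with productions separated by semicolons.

Directly left-recursive nonterminal: A4.
For A4: α = {f f, A3}, β = {d, d d, f A2}. Rewrite as A4 → β A4' and A4' → α A4' | ε.

S -> f b | d A4 A3; A3 -> d f | d f d; A2 -> b | d A1 A3; A1 -> d f | d b | b d | d d S; A4 -> d A4' | d d A4' | f A2 A4'; A4' -> f f A4' | A3 A4' | ε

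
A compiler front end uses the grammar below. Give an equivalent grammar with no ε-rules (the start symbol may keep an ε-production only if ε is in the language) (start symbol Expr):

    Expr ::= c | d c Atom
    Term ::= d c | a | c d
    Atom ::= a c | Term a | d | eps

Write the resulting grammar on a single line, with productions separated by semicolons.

Expr ::= c | d c Atom | d c; Term ::= d c | a | c d; Atom ::= a c | Term a | d

The nullable symbols are {Atom}.
ε ∉ L(G), so no ε-production is kept.
For each production, add variants omitting each subset of nullable occurrences: Expr → d c Atom gives d c Atom | d c.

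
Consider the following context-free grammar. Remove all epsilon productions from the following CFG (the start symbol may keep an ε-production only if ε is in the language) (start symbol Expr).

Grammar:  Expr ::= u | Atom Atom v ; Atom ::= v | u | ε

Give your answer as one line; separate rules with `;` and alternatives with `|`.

Expr ::= u | Atom Atom v | Atom v | v; Atom ::= v | u

Nullable nonterminals: {Atom}.
ε ∉ L(G), so no ε-production is kept.
Expand every rule over subsets of its nullable positions: Expr → Atom Atom v gives Atom Atom v | Atom v | v.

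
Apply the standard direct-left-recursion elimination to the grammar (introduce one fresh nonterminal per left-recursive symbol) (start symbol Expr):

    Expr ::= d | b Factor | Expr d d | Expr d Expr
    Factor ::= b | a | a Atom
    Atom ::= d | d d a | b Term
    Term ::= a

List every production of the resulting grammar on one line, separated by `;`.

Directly left-recursive nonterminal: Expr.
For Expr: α = {d d, d Expr}, β = {d, b Factor}. Rewrite as Expr → β Expr1 and Expr1 → α Expr1 | ε.

Expr ::= d Expr1 | b Factor Expr1; Factor ::= b | a | a Atom; Atom ::= d | d d a | b Term; Term ::= a; Expr1 ::= d d Expr1 | d Expr Expr1 | epsilon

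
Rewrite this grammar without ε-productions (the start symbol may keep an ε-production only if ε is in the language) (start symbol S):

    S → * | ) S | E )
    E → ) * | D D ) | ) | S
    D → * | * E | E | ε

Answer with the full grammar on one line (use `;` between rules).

Nullable nonterminals: {D}.
ε ∉ L(G), so no ε-production is kept.
Add the nullable-subset variants: E → D D ) gives D D ) | D ) | ).

S → * | ) S | E ); E → ) * | D D ) | D ) | ) | S; D → * | * E | E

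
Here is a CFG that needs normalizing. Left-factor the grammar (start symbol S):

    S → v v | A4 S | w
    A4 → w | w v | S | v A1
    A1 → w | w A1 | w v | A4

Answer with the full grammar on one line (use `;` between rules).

S → v v | A4 S | w; A4 → S | v A1 | w A4'; A1 → A4 | w A1'; A4' → ε | v; A1' → ε | A1 | v

A4 has alternatives sharing prefix 'w': factor to A4 → w A4' with A4' → ε | v.
A1 has alternatives sharing prefix 'w': factor to A1 → w A1' with A1' → ε | A1 | v.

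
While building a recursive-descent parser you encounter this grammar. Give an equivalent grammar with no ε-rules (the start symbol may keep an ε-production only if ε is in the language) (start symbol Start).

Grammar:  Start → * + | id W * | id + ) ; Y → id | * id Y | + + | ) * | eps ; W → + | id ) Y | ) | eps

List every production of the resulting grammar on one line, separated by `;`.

The nullable symbols are {W, Y}.
ε ∉ L(G), so no ε-production is kept.
For each production, add variants omitting each subset of nullable occurrences: Start → id W * gives id W * | id *. Y → * id Y gives * id Y | * id. W → id ) Y gives id ) Y | id ).

Start → * + | id W * | id * | id + ); Y → id | * id Y | * id | + + | ) *; W → + | id ) Y | id ) | )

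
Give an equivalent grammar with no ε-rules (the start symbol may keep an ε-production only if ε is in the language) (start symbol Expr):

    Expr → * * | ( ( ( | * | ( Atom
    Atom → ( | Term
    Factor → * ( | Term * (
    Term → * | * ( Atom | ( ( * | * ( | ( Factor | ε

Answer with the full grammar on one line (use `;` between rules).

Expr → * * | ( ( ( | * | ( Atom | (; Atom → ( | Term; Factor → * ( | Term * (; Term → * | * ( Atom | * ( | ( ( * | ( Factor

The nullable symbols are {Atom, Term}.
ε ∉ L(G), so no ε-production is kept.
Add the nullable-subset variants: Expr → ( Atom gives ( Atom | (. Term → * ( Atom gives * ( Atom | * (.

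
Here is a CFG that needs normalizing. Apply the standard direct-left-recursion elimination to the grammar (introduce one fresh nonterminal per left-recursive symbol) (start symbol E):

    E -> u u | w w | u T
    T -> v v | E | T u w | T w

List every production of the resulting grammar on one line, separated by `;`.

Left recursion appears on T.
For T: α = {u w, w}, β = {v v, E}. Rewrite as T → β T' and T' → α T' | ε.

E -> u u | w w | u T; T -> v v T' | E T'; T' -> u w T' | w T' | ε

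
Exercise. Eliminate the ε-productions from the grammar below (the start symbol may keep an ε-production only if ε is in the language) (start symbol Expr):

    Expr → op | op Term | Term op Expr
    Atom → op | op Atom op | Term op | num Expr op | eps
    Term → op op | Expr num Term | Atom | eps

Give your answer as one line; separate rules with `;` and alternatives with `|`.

Expr → op | op Term | Term op Expr | op Expr; Atom → op | op Atom op | op op | Term op | num Expr op; Term → op op | Expr num Term | Expr num | Atom

Nullable set = {Atom, Term}.
ε ∉ L(G), so no ε-production is kept.
Expand every rule over subsets of its nullable positions: Expr → Term op Expr gives Term op Expr | op Expr. Atom → op Atom op gives op Atom op | op op. Term → Expr num Term gives Expr num Term | Expr num.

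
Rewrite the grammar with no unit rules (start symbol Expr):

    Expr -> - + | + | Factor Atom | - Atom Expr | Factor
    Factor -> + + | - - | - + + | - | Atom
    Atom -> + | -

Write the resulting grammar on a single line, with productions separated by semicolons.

Unit pairs: Expr ⇒* {Atom, Factor}; Factor ⇒* {Atom}.
For every A with A ⇒* B via unit rules, add B's non-unit alternatives to A; then delete every rule of the form X → Y.

Expr -> + | - | + + | - - | - + + | - + | Factor Atom | - Atom Expr; Factor -> + | - | + + | - - | - + +; Atom -> + | -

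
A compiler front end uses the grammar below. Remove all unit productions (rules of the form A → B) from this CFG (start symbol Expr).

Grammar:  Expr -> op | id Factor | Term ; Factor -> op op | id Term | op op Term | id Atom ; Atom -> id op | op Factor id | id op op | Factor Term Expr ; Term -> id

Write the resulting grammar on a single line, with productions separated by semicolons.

Unit pairs: Expr ⇒* {Term}.
Replace each nonterminal's rules with the union of the non-unit rules of every nonterminal it unit-derives.

Expr -> id | op | id Factor; Factor -> op op | id Term | op op Term | id Atom; Atom -> id op | op Factor id | id op op | Factor Term Expr; Term -> id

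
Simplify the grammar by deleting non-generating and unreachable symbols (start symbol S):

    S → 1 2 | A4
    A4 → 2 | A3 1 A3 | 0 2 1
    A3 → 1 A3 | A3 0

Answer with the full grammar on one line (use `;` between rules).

Generating nonterminals: {A4, S}.
Reachable from S after that: {A4, S}.
Removed useless symbols: {A3} and every production mentioning them.

S → 1 2 | A4; A4 → 2 | 0 2 1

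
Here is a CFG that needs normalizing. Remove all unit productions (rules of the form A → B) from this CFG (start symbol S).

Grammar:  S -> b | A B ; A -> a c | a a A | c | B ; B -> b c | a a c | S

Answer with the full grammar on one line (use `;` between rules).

Unit pairs: A ⇒* {B, S}; B ⇒* {S}.
For every A with A ⇒* B via unit rules, add B's non-unit alternatives to A; then delete every rule of the form X → Y.

S -> b | A B; A -> b c | a a c | b | A B | a c | a a A | c; B -> b c | a a c | b | A B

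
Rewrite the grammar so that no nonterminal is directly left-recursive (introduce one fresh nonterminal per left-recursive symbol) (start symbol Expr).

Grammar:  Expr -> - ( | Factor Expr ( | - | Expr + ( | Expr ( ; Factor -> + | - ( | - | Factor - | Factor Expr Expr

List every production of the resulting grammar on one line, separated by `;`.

Expr -> - ( Expr1 | Factor Expr ( Expr1 | - Expr1; Factor -> + Factor1 | - ( Factor1 | - Factor1; Expr1 -> + ( Expr1 | ( Expr1 | ε; Factor1 -> - Factor1 | Expr Expr Factor1 | ε

Directly left-recursive nonterminals: Expr, Factor.
For Expr: α = {+ (, (}, β = {- (, Factor Expr (, -}. Rewrite as Expr → β Expr1 and Expr1 → α Expr1 | ε.
For Factor: α = {-, Expr Expr}, β = {+, - (, -}. Rewrite as Factor → β Factor1 and Factor1 → α Factor1 | ε.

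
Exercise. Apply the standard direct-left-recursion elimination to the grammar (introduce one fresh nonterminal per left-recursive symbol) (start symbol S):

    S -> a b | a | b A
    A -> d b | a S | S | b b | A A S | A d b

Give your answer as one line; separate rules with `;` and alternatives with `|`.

Directly left-recursive nonterminal: A.
For A: α = {A S, d b}, β = {d b, a S, S, b b}. Rewrite as A → β A' and A' → α A' | ε.

S -> a b | a | b A; A -> d b A' | a S A' | S A' | b b A'; A' -> A S A' | d b A' | ε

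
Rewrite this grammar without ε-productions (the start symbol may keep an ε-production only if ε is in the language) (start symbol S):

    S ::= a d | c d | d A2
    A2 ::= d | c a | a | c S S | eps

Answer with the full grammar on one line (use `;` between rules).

Nullable nonterminals: {A2}.
ε ∉ L(G), so no ε-production is kept.
Expand every rule over subsets of its nullable positions: S → d A2 gives d A2 | d.

S ::= a d | c d | d A2 | d; A2 ::= d | c a | a | c S S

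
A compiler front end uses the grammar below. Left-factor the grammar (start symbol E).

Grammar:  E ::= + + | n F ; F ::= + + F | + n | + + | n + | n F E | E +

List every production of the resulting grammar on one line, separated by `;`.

E ::= + + | n F; F ::= E + | + F' | n F''; F' ::= n | + F'''; F'' ::= + | F E; F''' ::= F | ε

F has alternatives sharing prefix '+': factor to F → + F' with F' → + F | n | +.
F has alternatives sharing prefix 'n': factor to F → n F'' with F'' → + | F E.
F' has alternatives sharing prefix '+': factor to F' → + F''' with F''' → F | ε.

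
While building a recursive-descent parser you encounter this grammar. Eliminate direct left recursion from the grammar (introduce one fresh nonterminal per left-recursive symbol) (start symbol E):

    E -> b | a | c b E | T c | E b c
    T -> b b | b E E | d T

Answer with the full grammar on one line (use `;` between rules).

E -> b E' | a E' | c b E E' | T c E'; T -> b b | b E E | d T; E' -> b c E' | ε

E is directly left-recursive.
For E: α = {b c}, β = {b, a, c b E, T c}. Rewrite as E → β E' and E' → α E' | ε.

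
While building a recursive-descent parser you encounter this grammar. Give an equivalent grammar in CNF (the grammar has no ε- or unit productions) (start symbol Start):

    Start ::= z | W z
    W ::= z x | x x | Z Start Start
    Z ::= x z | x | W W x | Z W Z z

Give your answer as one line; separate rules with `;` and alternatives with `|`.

Introduce a nonterminal for each terminal appearing in a rule of length ≥ 2: X1 → z, X2 → x.
Binarize each right-hand side of length ≥ 3 by chaining fresh nonterminals (Y1, Y2, …): affected rules were W → Z Start Start; Z → W W X2; Z → Z W Z X1.

Start ::= z | W X1; W ::= X1 X2 | X2 X2 | Z Y1; Z ::= X2 X1 | x | W Y2 | Z Y3; X1 ::= z; X2 ::= x; Y1 ::= Start Start; Y2 ::= W X2; Y3 ::= W Y4; Y4 ::= Z X1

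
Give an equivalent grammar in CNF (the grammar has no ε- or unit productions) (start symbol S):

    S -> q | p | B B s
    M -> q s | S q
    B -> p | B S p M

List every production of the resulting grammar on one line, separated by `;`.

S -> q | p | B Y1; M -> X2 X1 | S X2; B -> p | B Y2; X1 -> s; X2 -> q; X3 -> p; Y1 -> B X1; Y2 -> S Y3; Y3 -> X3 M

Introduce a nonterminal for each terminal appearing in a rule of length ≥ 2: X1 → s, X2 → q, X3 → p.
Binarize each right-hand side of length ≥ 3 by chaining fresh nonterminals (Y1, Y2, …): affected rules were S → B B X1; B → B S X3 M.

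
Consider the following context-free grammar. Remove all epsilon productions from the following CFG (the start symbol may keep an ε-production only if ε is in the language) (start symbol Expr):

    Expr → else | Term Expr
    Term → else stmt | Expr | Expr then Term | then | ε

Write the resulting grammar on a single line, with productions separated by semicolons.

The nullable symbols are {Term}.
ε ∉ L(G), so no ε-production is kept.
For each production, add variants omitting each subset of nullable occurrences: Term → Expr then Term gives Expr then Term | Expr then.

Expr → else | Term Expr; Term → else stmt | Expr | Expr then Term | Expr then | then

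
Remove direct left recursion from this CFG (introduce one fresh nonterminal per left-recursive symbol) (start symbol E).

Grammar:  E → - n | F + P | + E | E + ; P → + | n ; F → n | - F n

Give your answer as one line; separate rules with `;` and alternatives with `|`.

Directly left-recursive nonterminal: E.
For E: α = {+}, β = {- n, F + P, + E}. Rewrite as E → β E' and E' → α E' | ε.

E → - n E' | F + P E' | + E E'; P → + | n; F → n | - F n; E' → + E' | epsilon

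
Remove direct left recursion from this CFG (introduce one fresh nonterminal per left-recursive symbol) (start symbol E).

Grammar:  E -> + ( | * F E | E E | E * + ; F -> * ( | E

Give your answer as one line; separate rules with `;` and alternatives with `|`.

E -> + ( E' | * F E E'; F -> * ( | E; E' -> E E' | * + E' | ε

Left recursion appears on E.
For E: α = {E, * +}, β = {+ (, * F E}. Rewrite as E → β E' and E' → α E' | ε.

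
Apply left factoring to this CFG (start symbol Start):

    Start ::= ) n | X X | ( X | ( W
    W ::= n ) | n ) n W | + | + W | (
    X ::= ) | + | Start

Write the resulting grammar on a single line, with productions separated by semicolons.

Start has alternatives sharing prefix '(': factor to Start → ( Start1 with Start1 → X | W.
W has alternatives sharing prefix 'n )': factor to W → n ) W1 with W1 → ε | n W.
W has alternatives sharing prefix '+': factor to W → + W2 with W2 → ε | W.

Start ::= ) n | X X | ( Start1; W ::= ( | n ) W1 | + W2; X ::= ) | + | Start; Start1 ::= X | W; W1 ::= ε | n W; W2 ::= ε | W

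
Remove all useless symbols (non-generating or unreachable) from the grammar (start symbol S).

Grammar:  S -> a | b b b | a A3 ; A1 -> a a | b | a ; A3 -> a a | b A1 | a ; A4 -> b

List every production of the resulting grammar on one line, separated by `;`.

Generating nonterminals: {A1, A3, A4, S}.
Reachable from S after that: {A1, A3, S}.
Removed useless symbols: {A4} and every production mentioning them.

S -> a | b b b | a A3; A1 -> a a | b | a; A3 -> a a | b A1 | a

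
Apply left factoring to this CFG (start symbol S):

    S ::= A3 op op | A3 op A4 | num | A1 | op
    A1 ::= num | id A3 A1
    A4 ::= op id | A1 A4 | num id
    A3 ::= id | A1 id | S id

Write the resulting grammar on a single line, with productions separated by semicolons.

S ::= num | A1 | op | A3 op S'; A1 ::= num | id A3 A1; A4 ::= op id | A1 A4 | num id; A3 ::= id | A1 id | S id; S' ::= op | A4

S has alternatives sharing prefix 'A3 op': factor to S → A3 op S' with S' → op | A4.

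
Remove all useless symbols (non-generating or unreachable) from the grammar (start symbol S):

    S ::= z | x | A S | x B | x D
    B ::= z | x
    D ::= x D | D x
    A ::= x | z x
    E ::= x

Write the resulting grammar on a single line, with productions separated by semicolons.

S ::= z | x | A S | x B; B ::= z | x; A ::= x | z x

Generating nonterminals: {A, B, E, S}.
Reachable from S after that: {A, B, S}.
Removed useless symbols: {D, E} and every production mentioning them.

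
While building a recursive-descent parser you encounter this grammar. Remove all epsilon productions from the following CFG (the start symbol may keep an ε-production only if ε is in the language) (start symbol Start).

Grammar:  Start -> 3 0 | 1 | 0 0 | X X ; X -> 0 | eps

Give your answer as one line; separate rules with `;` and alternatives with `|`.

Start -> 3 0 | 1 | 0 0 | X X | X | ε; X -> 0

The nullable symbols are {Start, X}.
ε ∈ L(G) since Start is nullable, so keep Start → ε.
Expand every rule over subsets of its nullable positions: Start → X X gives X X | X.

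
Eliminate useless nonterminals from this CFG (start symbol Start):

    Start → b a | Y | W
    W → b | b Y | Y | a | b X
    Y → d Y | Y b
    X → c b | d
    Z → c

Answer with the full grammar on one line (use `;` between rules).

Generating nonterminals: {Start, W, X, Z}.
Reachable from Start after that: {Start, W, X}.
Removed useless symbols: {Y, Z} and every production mentioning them.

Start → b a | W; W → b | a | b X; X → c b | d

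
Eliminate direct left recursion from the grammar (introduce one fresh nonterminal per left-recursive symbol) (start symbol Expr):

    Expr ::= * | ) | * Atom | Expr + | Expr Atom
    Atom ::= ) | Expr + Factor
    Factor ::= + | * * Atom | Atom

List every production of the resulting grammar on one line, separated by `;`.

Expr ::= * Expr1 | ) Expr1 | * Atom Expr1; Atom ::= ) | Expr + Factor; Factor ::= + | * * Atom | Atom; Expr1 ::= + Expr1 | Atom Expr1 | ε

Directly left-recursive nonterminal: Expr.
For Expr: α = {+, Atom}, β = {*, ), * Atom}. Rewrite as Expr → β Expr1 and Expr1 → α Expr1 | ε.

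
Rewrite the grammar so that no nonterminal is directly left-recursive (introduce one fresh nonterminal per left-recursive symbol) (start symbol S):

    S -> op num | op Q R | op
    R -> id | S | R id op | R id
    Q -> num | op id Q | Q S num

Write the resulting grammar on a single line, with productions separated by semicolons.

Left recursion appears on R, Q.
For R: α = {id op, id}, β = {id, S}. Rewrite as R → β R' and R' → α R' | ε.
For Q: α = {S num}, β = {num, op id Q}. Rewrite as Q → β Q' and Q' → α Q' | ε.

S -> op num | op Q R | op; R -> id R' | S R'; Q -> num Q' | op id Q Q'; R' -> id op R' | id R' | ε; Q' -> S num Q' | ε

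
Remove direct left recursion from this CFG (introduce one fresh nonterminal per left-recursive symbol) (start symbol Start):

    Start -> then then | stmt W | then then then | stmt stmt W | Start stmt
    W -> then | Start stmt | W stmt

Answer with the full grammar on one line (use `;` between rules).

Start -> then then Start1 | stmt W Start1 | then then then Start1 | stmt stmt W Start1; W -> then W1 | Start stmt W1; Start1 -> stmt Start1 | ε; W1 -> stmt W1 | ε

Directly left-recursive nonterminals: Start, W.
For Start: α = {stmt}, β = {then then, stmt W, then then then, stmt stmt W}. Rewrite as Start → β Start1 and Start1 → α Start1 | ε.
For W: α = {stmt}, β = {then, Start stmt}. Rewrite as W → β W1 and W1 → α W1 | ε.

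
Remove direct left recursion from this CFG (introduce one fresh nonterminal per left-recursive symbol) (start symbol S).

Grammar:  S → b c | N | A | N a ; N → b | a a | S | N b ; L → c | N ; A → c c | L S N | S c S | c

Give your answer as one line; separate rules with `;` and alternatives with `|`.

Directly left-recursive nonterminal: N.
For N: α = {b}, β = {b, a a, S}. Rewrite as N → β N' and N' → α N' | ε.

S → b c | N | A | N a; N → b N' | a a N' | S N'; L → c | N; A → c c | L S N | S c S | c; N' → b N' | ε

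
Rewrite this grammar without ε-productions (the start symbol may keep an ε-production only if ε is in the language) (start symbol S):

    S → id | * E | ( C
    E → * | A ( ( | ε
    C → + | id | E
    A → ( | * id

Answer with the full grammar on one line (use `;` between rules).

Nullable nonterminals: {C, E}.
ε ∉ L(G), so no ε-production is kept.
Add the nullable-subset variants: S → * E gives * E | *. S → ( C gives ( C | (.

S → id | * E | * | ( C | (; E → * | A ( (; C → + | id | E; A → ( | * id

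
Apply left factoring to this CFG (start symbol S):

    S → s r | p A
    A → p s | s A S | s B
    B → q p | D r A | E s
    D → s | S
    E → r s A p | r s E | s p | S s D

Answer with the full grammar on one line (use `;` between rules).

S → s r | p A; A → p s | s A'; B → q p | D r A | E s; D → s | S; E → s p | S s D | r s E'; A' → A S | B; E' → A p | E

A has alternatives sharing prefix 's': factor to A → s A' with A' → A S | B.
E has alternatives sharing prefix 'r s': factor to E → r s E' with E' → A p | E.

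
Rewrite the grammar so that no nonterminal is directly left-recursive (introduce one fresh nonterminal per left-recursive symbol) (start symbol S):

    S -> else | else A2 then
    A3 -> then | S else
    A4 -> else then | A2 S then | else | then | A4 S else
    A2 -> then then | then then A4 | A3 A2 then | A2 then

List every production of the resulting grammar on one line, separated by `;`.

Left recursion appears on A4, A2.
For A4: α = {S else}, β = {else then, A2 S then, else, then}. Rewrite as A4 → β A4' and A4' → α A4' | ε.
For A2: α = {then}, β = {then then, then then A4, A3 A2 then}. Rewrite as A2 → β A2' and A2' → α A2' | ε.

S -> else | else A2 then; A3 -> then | S else; A4 -> else then A4' | A2 S then A4' | else A4' | then A4'; A2 -> then then A2' | then then A4 A2' | A3 A2 then A2'; A4' -> S else A4' | epsilon; A2' -> then A2' | epsilon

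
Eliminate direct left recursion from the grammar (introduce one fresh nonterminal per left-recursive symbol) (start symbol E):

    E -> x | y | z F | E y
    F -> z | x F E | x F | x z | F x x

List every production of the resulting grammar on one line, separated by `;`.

Left recursion appears on E, F.
For E: α = {y}, β = {x, y, z F}. Rewrite as E → β E' and E' → α E' | ε.
For F: α = {x x}, β = {z, x F E, x F, x z}. Rewrite as F → β F' and F' → α F' | ε.

E -> x E' | y E' | z F E'; F -> z F' | x F E F' | x F F' | x z F'; E' -> y E' | eps; F' -> x x F' | eps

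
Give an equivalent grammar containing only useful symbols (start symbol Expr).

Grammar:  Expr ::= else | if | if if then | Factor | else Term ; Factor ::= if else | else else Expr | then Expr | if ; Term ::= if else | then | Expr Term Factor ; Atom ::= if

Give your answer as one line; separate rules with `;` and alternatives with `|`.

Generating nonterminals: {Atom, Expr, Factor, Term}.
Reachable from Expr after that: {Expr, Factor, Term}.
Removed useless symbols: {Atom} and every production mentioning them.

Expr ::= else | if | if if then | Factor | else Term; Factor ::= if else | else else Expr | then Expr | if; Term ::= if else | then | Expr Term Factor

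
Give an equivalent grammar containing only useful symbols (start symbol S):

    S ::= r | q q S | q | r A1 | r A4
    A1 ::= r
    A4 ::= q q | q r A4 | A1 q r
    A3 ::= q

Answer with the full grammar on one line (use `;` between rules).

Generating nonterminals: {A1, A3, A4, S}.
Reachable from S after that: {A1, A4, S}.
Removed useless symbols: {A3} and every production mentioning them.

S ::= r | q q S | q | r A1 | r A4; A1 ::= r; A4 ::= q q | q r A4 | A1 q r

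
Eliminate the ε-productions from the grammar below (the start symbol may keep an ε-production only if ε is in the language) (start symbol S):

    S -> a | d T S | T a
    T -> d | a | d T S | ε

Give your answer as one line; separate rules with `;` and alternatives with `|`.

S -> a | d T S | d S | T a; T -> d | a | d T S | d S

The nullable symbols are {T}.
ε ∉ L(G), so no ε-production is kept.
Add the nullable-subset variants: S → d T S gives d T S | d S. T → d T S gives d T S | d S.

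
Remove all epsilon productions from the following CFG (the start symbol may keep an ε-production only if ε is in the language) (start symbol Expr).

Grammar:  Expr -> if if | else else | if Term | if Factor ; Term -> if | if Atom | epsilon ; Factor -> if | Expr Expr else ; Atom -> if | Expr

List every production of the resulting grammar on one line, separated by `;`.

The nullable symbols are {Term}.
ε ∉ L(G), so no ε-production is kept.
Add the nullable-subset variants: Expr → if Term gives if Term | if.

Expr -> if if | else else | if Term | if | if Factor; Term -> if | if Atom; Factor -> if | Expr Expr else; Atom -> if | Expr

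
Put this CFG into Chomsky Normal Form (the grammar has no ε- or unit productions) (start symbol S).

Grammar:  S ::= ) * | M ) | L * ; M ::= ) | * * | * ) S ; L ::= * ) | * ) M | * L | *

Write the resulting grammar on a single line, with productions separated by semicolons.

S ::= X1 X2 | M X1 | L X2; M ::= ) | X2 X2 | X2 Y1; L ::= X2 X1 | X2 Y2 | X2 L | *; X1 ::= ); X2 ::= *; Y1 ::= X1 S; Y2 ::= X1 M

Introduce a nonterminal for each terminal appearing in a rule of length ≥ 2: X1 → ), X2 → *.
Binarize each right-hand side of length ≥ 3 by chaining fresh nonterminals (Y1, Y2, …): affected rules were M → X2 X1 S; L → X2 X1 M.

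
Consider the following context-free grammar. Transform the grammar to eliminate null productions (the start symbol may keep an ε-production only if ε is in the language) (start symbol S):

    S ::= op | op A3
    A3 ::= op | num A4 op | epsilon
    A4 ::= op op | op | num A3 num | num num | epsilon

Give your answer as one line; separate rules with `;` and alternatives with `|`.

S ::= op | op A3; A3 ::= op | num A4 op | num op; A4 ::= op op | op | num A3 num | num num

Nullable set = {A3, A4}.
ε ∉ L(G), so no ε-production is kept.
Add the nullable-subset variants: A3 → num A4 op gives num A4 op | num op. A4 → num A3 num gives num A3 num | num num.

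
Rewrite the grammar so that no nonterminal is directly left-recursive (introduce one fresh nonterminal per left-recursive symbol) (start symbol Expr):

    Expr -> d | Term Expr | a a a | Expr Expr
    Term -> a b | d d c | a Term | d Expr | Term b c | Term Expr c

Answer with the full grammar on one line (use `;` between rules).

Left recursion appears on Expr, Term.
For Expr: α = {Expr}, β = {d, Term Expr, a a a}. Rewrite as Expr → β Expr1 and Expr1 → α Expr1 | ε.
For Term: α = {b c, Expr c}, β = {a b, d d c, a Term, d Expr}. Rewrite as Term → β Term1 and Term1 → α Term1 | ε.

Expr -> d Expr1 | Term Expr Expr1 | a a a Expr1; Term -> a b Term1 | d d c Term1 | a Term Term1 | d Expr Term1; Expr1 -> Expr Expr1 | eps; Term1 -> b c Term1 | Expr c Term1 | eps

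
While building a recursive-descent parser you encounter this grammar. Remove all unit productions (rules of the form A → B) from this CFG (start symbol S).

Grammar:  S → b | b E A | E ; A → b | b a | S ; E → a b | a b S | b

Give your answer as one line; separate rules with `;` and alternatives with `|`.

S → a b | a b S | b | b E A; A → a b | a b S | b | b E A | b a; E → a b | a b S | b

Unit pairs: A ⇒* {E, S}; S ⇒* {E}.
For each unit pair (A, B), copy every non-unit production of B to A, then drop all unit productions.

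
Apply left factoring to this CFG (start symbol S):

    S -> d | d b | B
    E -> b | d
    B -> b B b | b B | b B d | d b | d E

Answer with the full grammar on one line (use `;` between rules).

S has alternatives sharing prefix 'd': factor to S → d S' with S' → ε | b.
B has alternatives sharing prefix 'b B': factor to B → b B B' with B' → b | ε | d.
B has alternatives sharing prefix 'd': factor to B → d B'' with B'' → b | E.

S -> B | d S'; E -> b | d; B -> b B B' | d B''; S' -> ε | b; B' -> b | ε | d; B'' -> b | E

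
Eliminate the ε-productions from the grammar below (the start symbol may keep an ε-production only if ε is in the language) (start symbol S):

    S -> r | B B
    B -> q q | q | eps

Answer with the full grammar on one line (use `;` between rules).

S -> r | B B | B | eps; B -> q q | q

Nullable nonterminals: {B, S}.
ε ∈ L(G) since S is nullable, so keep S → ε.
Add the nullable-subset variants: S → B B gives B B | B.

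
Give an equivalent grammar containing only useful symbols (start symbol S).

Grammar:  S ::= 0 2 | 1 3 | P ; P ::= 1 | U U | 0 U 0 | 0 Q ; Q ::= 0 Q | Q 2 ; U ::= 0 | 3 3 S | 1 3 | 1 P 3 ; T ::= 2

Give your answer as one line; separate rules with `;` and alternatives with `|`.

S ::= 0 2 | 1 3 | P; P ::= 1 | U U | 0 U 0; U ::= 0 | 3 3 S | 1 3 | 1 P 3

Generating nonterminals: {P, S, T, U}.
Reachable from S after that: {P, S, U}.
Removed useless symbols: {Q, T} and every production mentioning them.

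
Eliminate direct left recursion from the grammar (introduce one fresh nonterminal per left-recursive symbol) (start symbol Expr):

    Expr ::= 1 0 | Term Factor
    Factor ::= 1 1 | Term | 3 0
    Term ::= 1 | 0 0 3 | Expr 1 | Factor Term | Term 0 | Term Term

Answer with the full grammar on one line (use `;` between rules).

Expr ::= 1 0 | Term Factor; Factor ::= 1 1 | Term | 3 0; Term ::= 1 Term1 | 0 0 3 Term1 | Expr 1 Term1 | Factor Term Term1; Term1 ::= 0 Term1 | Term Term1 | ε

Left recursion appears on Term.
For Term: α = {0, Term}, β = {1, 0 0 3, Expr 1, Factor Term}. Rewrite as Term → β Term1 and Term1 → α Term1 | ε.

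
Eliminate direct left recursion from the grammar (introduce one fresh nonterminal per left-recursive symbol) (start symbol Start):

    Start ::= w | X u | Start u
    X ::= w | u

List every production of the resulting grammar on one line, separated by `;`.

Start is directly left-recursive.
For Start: α = {u}, β = {w, X u}. Rewrite as Start → β Start1 and Start1 → α Start1 | ε.

Start ::= w Start1 | X u Start1; X ::= w | u; Start1 ::= u Start1 | ε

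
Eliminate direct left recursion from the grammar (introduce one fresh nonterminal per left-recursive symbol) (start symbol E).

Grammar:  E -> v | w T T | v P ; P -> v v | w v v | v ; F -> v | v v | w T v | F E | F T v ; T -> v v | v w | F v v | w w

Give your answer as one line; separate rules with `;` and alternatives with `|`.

Left recursion appears on F.
For F: α = {E, T v}, β = {v, v v, w T v}. Rewrite as F → β F' and F' → α F' | ε.

E -> v | w T T | v P; P -> v v | w v v | v; F -> v F' | v v F' | w T v F'; T -> v v | v w | F v v | w w; F' -> E F' | T v F' | ε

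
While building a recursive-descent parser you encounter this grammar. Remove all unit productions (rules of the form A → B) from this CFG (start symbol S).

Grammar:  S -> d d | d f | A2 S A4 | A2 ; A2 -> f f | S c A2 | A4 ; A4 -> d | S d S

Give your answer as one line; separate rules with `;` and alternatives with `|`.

S -> d | S d S | f f | S c A2 | d d | d f | A2 S A4; A2 -> d | S d S | f f | S c A2; A4 -> d | S d S

Unit pairs: A2 ⇒* {A4}; S ⇒* {A2, A4}.
For each unit pair (A, B), copy every non-unit production of B to A, then drop all unit productions.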